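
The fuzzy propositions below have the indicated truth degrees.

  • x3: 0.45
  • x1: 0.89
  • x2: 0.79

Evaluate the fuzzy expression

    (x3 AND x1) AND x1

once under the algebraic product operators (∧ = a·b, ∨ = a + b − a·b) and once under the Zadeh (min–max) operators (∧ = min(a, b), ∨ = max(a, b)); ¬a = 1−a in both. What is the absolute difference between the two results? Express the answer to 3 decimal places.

Under algebraic product:
  x3 AND x1 = a·b on (0.4500, 0.8900) = 0.4005
  (x3 AND x1) AND x1 = a·b on (0.4005, 0.8900) = 0.3564
  → value = 0.3564
Under Zadeh (min–max):
  x3 AND x1 = min(a, b) on (0.45, 0.89) = 0.45
  (x3 AND x1) AND x1 = min(a, b) on (0.45, 0.89) = 0.45
  → value = 0.4500
|0.3564 − 0.4500| = 0.094

0.094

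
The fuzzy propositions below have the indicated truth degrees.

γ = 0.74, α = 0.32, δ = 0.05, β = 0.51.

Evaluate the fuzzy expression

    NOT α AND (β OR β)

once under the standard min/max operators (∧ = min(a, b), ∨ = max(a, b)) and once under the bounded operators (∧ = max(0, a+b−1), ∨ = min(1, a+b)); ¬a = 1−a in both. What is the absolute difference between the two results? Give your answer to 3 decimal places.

0.170

Under standard min/max:
  NOT α = 1 − 0.32 = 0.68
  β OR β = max(a, b) on (0.51, 0.51) = 0.51
  NOT α AND (β OR β) = min(a, b) on (0.68, 0.51) = 0.51
  → value = 0.5100
Under bounded:
  NOT α = 1 − 0.32 = 0.68
  β OR β = min(1, a+b) on (0.51, 0.51) = 1.00
  NOT α AND (β OR β) = max(0, a+b−1) on (0.68, 1.00) = 0.68
  → value = 0.6800
|0.5100 − 0.6800| = 0.170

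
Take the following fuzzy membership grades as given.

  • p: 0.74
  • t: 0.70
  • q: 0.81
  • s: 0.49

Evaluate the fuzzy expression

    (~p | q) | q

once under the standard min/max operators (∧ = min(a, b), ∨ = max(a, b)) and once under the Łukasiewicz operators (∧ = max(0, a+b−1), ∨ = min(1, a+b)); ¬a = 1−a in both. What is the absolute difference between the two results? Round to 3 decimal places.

Under standard min/max:
  ~p = 1 − 0.74 = 0.26
  ~p | q = max(a, b) on (0.26, 0.81) = 0.81
  (~p | q) | q = max(a, b) on (0.81, 0.81) = 0.81
  → value = 0.8100
Under Łukasiewicz:
  ~p = 1 − 0.74 = 0.26
  ~p | q = min(1, a+b) on (0.26, 0.81) = 1.00
  (~p | q) | q = min(1, a+b) on (1.00, 0.81) = 1.00
  → value = 1.0000
|0.8100 − 1.0000| = 0.190

0.190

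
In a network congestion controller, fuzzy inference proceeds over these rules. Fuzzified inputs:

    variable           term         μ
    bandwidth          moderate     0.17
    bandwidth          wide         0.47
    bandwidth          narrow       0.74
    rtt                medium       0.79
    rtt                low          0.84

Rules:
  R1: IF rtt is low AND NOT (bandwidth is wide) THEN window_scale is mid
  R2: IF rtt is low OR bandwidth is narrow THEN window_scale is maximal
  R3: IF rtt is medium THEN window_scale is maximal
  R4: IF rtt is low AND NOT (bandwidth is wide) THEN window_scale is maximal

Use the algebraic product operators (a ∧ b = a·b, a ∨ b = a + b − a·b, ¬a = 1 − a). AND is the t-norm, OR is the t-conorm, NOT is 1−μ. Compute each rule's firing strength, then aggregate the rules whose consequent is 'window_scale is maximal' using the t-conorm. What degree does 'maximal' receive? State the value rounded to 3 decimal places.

0.995

R1: low=0.84, ¬wide=1−0.47=0.53; AND[a·b] → w = 0.4452
R2: low=0.84, narrow=0.74; OR[a + b − a·b] → w = 0.9584
R3: medium=0.79 → w = 0.7900
R4: low=0.84, ¬wide=1−0.47=0.53; AND[a·b] → w = 0.4452
Rules with consequent 'maximal': {R2, R3, R4} → strengths 0.9584, 0.7900, 0.4452
Aggregate via t-conorm [a + b − a·b]: 0.9952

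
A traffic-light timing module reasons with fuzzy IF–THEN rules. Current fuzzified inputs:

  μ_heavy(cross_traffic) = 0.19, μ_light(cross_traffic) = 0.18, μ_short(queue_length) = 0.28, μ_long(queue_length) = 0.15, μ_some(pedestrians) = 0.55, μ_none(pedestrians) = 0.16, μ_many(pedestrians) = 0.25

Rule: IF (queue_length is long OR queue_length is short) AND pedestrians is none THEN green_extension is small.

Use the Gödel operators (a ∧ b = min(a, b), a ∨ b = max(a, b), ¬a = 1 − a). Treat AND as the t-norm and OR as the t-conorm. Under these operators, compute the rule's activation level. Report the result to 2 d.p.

0.16

firing strength: (long=0.15 OR short=0.28) = 0.28; AND[min(a, b)] with none=0.16 → w = 0.16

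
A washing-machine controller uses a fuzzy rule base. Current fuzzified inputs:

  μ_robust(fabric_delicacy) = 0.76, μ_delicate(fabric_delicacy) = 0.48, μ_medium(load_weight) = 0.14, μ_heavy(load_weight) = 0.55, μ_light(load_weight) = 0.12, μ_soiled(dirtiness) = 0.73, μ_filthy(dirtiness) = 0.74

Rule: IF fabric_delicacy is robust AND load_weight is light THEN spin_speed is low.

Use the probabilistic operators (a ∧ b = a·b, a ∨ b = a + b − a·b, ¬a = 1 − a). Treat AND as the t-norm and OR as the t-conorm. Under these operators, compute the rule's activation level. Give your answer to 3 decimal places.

firing strength: robust=0.76, light=0.12; AND[a·b] → w = 0.0912

0.091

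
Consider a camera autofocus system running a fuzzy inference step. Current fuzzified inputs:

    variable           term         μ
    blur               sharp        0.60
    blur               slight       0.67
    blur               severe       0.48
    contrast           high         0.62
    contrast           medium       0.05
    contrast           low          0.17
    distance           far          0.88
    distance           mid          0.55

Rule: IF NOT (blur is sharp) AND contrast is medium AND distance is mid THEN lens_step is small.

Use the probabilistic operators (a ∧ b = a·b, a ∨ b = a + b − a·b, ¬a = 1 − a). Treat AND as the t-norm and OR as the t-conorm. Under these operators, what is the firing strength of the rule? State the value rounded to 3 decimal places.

0.011

firing strength: ¬sharp=1−0.60=0.40, medium=0.05, mid=0.55; AND[a·b] → w = 0.0110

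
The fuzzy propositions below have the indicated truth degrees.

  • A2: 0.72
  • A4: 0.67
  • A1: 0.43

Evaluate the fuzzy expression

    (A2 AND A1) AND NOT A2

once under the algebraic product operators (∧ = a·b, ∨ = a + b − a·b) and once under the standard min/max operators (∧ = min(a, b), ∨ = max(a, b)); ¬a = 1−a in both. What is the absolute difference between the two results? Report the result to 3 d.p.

0.193

Under algebraic product:
  A2 AND A1 = a·b on (0.7200, 0.4300) = 0.3096
  NOT A2 = 1 − 0.7200 = 0.2800
  (A2 AND A1) AND NOT A2 = a·b on (0.3096, 0.2800) = 0.0867
  → value = 0.0867
Under standard min/max:
  A2 AND A1 = min(a, b) on (0.72, 0.43) = 0.43
  NOT A2 = 1 − 0.72 = 0.28
  (A2 AND A1) AND NOT A2 = min(a, b) on (0.43, 0.28) = 0.28
  → value = 0.2800
|0.0867 − 0.2800| = 0.193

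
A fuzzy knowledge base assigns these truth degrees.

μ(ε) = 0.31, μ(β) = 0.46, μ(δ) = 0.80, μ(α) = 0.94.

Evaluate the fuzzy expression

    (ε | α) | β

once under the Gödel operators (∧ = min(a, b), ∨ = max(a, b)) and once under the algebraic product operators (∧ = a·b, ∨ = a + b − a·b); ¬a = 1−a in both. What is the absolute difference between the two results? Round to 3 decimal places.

Under Gödel:
  ε | α = max(a, b) on (0.31, 0.94) = 0.94
  (ε | α) | β = max(a, b) on (0.94, 0.46) = 0.94
  → value = 0.9400
Under algebraic product:
  ε | α = a + b − a·b on (0.3100, 0.9400) = 0.9586
  (ε | α) | β = a + b − a·b on (0.9586, 0.4600) = 0.9776
  → value = 0.9776
|0.9400 − 0.9776| = 0.038

0.038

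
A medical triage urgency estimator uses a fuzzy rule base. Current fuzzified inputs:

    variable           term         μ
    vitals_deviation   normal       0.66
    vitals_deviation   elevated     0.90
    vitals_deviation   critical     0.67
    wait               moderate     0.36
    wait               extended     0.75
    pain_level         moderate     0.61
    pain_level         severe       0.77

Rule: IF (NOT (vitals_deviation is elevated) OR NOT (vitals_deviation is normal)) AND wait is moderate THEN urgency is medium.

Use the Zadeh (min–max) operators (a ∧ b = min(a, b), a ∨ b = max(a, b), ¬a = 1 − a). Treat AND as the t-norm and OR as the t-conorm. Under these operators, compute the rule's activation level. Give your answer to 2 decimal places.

0.34

firing strength: (¬elevated=1−0.90=0.10 OR ¬normal=1−0.66=0.34) = 0.34; AND[min(a, b)] with moderate=0.36 → w = 0.34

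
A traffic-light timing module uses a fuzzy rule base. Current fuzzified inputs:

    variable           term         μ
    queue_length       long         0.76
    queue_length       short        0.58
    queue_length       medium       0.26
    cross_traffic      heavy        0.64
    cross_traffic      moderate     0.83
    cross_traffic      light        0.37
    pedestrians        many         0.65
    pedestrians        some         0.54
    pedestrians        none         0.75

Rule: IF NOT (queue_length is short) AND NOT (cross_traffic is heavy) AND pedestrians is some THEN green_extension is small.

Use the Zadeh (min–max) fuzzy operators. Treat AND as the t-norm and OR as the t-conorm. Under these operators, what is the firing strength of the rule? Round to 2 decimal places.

0.36

firing strength: ¬short=1−0.58=0.42, ¬heavy=1−0.64=0.36, some=0.54; AND[min(a, b)] → w = 0.36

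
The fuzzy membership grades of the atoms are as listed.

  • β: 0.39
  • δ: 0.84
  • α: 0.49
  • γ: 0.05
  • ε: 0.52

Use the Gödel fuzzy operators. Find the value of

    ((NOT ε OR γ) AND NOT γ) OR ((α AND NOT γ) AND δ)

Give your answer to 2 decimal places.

0.49

NOT ε = 1 − 0.52 = 0.48
NOT ε OR γ = max(a, b) on (0.48, 0.05) = 0.48
NOT γ = 1 − 0.05 = 0.95
(NOT ε OR γ) AND NOT γ = min(a, b) on (0.48, 0.95) = 0.48
NOT γ = 1 − 0.05 = 0.95
α AND NOT γ = min(a, b) on (0.49, 0.95) = 0.49
(α AND NOT γ) AND δ = min(a, b) on (0.49, 0.84) = 0.49
((NOT ε OR γ) AND NOT γ) OR ((α AND NOT γ) AND δ) = max(a, b) on (0.48, 0.49) = 0.49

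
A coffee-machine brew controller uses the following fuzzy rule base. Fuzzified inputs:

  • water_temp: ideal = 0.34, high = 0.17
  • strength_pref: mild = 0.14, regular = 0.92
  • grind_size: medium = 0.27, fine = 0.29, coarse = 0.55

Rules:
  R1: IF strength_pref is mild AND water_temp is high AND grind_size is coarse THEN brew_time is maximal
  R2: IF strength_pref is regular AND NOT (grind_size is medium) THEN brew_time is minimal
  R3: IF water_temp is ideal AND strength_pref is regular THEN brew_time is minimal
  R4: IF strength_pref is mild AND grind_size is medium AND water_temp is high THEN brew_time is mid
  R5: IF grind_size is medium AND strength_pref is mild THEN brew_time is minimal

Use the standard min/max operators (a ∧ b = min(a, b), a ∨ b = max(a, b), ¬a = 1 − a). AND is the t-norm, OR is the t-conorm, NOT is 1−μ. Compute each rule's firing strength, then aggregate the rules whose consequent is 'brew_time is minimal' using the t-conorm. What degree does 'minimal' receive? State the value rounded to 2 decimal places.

R1: mild=0.14, high=0.17, coarse=0.55; AND[min(a, b)] → w = 0.14
R2: regular=0.92, ¬medium=1−0.27=0.73; AND[min(a, b)] → w = 0.73
R3: ideal=0.34, regular=0.92; AND[min(a, b)] → w = 0.34
R4: mild=0.14, medium=0.27, high=0.17; AND[min(a, b)] → w = 0.14
R5: medium=0.27, mild=0.14; AND[min(a, b)] → w = 0.14
Rules with consequent 'minimal': {R2, R3, R5} → strengths 0.73, 0.34, 0.14
Aggregate via t-conorm [max(a, b)]: 0.73

0.73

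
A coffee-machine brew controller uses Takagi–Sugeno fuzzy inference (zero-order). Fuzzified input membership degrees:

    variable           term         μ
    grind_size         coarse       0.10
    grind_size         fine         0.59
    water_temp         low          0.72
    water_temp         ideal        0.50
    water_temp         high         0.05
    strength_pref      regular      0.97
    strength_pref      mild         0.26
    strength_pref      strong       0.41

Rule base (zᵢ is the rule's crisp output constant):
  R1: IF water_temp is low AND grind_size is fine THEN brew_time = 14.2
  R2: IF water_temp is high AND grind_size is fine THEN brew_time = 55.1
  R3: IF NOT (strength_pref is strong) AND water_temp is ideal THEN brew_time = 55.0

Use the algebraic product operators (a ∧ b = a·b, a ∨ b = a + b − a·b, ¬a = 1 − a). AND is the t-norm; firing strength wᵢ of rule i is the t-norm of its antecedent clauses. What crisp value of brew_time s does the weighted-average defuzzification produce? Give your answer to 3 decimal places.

R1 (z=14.2): low=0.72, fine=0.59; AND[a·b] → w = 0.4248
R2 (z=55.1): high=0.05, fine=0.59; AND[a·b] → w = 0.0295
R3 (z=55.0): ¬strong=1−0.41=0.59, ideal=0.50; AND[a·b] → w = 0.2950
Weighted average = (0.4248·14.2 + 0.0295·55.1 + 0.2950·55.0) / (0.4248 + 0.0295 + 0.2950)
  = 23.8826 / 0.7493 = 31.873

31.873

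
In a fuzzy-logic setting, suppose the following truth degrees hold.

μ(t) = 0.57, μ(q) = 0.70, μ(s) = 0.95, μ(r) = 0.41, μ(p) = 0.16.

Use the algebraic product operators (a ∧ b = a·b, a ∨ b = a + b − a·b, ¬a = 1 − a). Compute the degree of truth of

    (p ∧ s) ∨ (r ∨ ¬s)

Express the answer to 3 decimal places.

p ∧ s = a·b on (0.1600, 0.9500) = 0.1520
¬s = 1 − 0.9500 = 0.0500
r ∨ ¬s = a + b − a·b on (0.4100, 0.0500) = 0.4395
(p ∧ s) ∨ (r ∨ ¬s) = a + b − a·b on (0.1520, 0.4395) = 0.5247

0.525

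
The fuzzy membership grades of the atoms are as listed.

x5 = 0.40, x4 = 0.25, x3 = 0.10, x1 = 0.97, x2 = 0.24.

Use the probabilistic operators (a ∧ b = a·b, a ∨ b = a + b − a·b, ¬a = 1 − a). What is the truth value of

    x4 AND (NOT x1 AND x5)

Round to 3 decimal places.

NOT x1 = 1 − 0.9700 = 0.0300
NOT x1 AND x5 = a·b on (0.0300, 0.4000) = 0.0120
x4 AND (NOT x1 AND x5) = a·b on (0.2500, 0.0120) = 0.0030

0.003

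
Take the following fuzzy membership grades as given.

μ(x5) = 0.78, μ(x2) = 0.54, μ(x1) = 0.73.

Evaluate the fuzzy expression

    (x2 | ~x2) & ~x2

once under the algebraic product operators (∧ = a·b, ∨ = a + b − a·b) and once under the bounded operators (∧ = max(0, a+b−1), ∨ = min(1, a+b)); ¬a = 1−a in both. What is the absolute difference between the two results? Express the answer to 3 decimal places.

Under algebraic product:
  ~x2 = 1 − 0.5400 = 0.4600
  x2 | ~x2 = a + b − a·b on (0.5400, 0.4600) = 0.7516
  ~x2 = 1 − 0.5400 = 0.4600
  (x2 | ~x2) & ~x2 = a·b on (0.7516, 0.4600) = 0.3457
  → value = 0.3457
Under bounded:
  ~x2 = 1 − 0.54 = 0.46
  x2 | ~x2 = min(1, a+b) on (0.54, 0.46) = 1.00
  ~x2 = 1 − 0.54 = 0.46
  (x2 | ~x2) & ~x2 = max(0, a+b−1) on (1.00, 0.46) = 0.46
  → value = 0.4600
|0.3457 − 0.4600| = 0.114

0.114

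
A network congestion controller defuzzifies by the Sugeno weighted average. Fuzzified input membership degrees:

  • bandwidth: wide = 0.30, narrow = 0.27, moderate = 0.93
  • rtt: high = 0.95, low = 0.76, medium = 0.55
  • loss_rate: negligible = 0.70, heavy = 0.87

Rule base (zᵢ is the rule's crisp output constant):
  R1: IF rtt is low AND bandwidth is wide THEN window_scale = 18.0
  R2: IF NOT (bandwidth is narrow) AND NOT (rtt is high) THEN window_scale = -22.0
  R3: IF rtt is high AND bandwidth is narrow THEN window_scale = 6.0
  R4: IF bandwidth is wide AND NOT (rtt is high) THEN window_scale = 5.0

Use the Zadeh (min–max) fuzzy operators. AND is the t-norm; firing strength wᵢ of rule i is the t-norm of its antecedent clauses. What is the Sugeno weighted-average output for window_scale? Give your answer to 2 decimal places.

R1 (z=18.0): low=0.76, wide=0.30; AND[min(a, b)] → w = 0.30
R2 (z=-22.0): ¬narrow=1−0.27=0.73, ¬high=1−0.95=0.05; AND[min(a, b)] → w = 0.05
R3 (z=6.0): high=0.95, narrow=0.27; AND[min(a, b)] → w = 0.27
R4 (z=5.0): wide=0.30, ¬high=1−0.95=0.05; AND[min(a, b)] → w = 0.05
Weighted average = (0.30·18.0 + 0.05·-22.0 + 0.27·6.0 + 0.05·5.0) / (0.30 + 0.05 + 0.27 + 0.05)
  = 6.1700 / 0.6700 = 9.21

9.21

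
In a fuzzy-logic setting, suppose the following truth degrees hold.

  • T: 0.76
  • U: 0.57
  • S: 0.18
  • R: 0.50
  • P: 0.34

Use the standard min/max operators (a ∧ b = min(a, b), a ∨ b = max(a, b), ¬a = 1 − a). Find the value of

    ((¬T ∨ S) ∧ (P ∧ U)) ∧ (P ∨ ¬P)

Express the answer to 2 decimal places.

¬T = 1 − 0.76 = 0.24
¬T ∨ S = max(a, b) on (0.24, 0.18) = 0.24
P ∧ U = min(a, b) on (0.34, 0.57) = 0.34
(¬T ∨ S) ∧ (P ∧ U) = min(a, b) on (0.24, 0.34) = 0.24
¬P = 1 − 0.34 = 0.66
P ∨ ¬P = max(a, b) on (0.34, 0.66) = 0.66
((¬T ∨ S) ∧ (P ∧ U)) ∧ (P ∨ ¬P) = min(a, b) on (0.24, 0.66) = 0.24

0.24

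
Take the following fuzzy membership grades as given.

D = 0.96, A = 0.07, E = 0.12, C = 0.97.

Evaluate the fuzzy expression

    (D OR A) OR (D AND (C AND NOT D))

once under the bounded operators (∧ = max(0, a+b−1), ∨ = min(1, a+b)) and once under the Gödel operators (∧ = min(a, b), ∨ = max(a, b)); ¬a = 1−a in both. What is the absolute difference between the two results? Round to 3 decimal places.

0.040

Under bounded:
  D OR A = min(1, a+b) on (0.96, 0.07) = 1.00
  NOT D = 1 − 0.96 = 0.04
  C AND NOT D = max(0, a+b−1) on (0.97, 0.04) = 0.01
  D AND (C AND NOT D) = max(0, a+b−1) on (0.96, 0.01) = 0.00
  (D OR A) OR (D AND (C AND NOT D)) = min(1, a+b) on (1.00, 0.00) = 1.00
  → value = 1.0000
Under Gödel:
  D OR A = max(a, b) on (0.96, 0.07) = 0.96
  NOT D = 1 − 0.96 = 0.04
  C AND NOT D = min(a, b) on (0.97, 0.04) = 0.04
  D AND (C AND NOT D) = min(a, b) on (0.96, 0.04) = 0.04
  (D OR A) OR (D AND (C AND NOT D)) = max(a, b) on (0.96, 0.04) = 0.96
  → value = 0.9600
|1.0000 − 0.9600| = 0.040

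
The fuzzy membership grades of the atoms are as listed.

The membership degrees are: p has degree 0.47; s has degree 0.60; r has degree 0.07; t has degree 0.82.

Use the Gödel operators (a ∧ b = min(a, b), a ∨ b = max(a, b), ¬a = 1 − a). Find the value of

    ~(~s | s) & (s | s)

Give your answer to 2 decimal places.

0.40

~s = 1 − 0.60 = 0.40
~s | s = max(a, b) on (0.40, 0.60) = 0.60
~(~s | s) = 1 − 0.60 = 0.40
s | s = max(a, b) on (0.60, 0.60) = 0.60
~(~s | s) & (s | s) = min(a, b) on (0.40, 0.60) = 0.40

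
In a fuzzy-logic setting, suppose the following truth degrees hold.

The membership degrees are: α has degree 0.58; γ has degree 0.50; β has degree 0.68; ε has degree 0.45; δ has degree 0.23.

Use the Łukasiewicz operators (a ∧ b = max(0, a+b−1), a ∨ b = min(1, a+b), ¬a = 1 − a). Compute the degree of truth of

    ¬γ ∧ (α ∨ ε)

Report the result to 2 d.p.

¬γ = 1 − 0.50 = 0.50
α ∨ ε = min(1, a+b) on (0.58, 0.45) = 1.00
¬γ ∧ (α ∨ ε) = max(0, a+b−1) on (0.50, 1.00) = 0.50

0.50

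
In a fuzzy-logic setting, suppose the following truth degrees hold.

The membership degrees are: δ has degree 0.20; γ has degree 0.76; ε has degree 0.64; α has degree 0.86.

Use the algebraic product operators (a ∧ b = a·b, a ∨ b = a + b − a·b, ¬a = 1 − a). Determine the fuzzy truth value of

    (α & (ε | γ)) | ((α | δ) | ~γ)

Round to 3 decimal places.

ε | γ = a + b − a·b on (0.6400, 0.7600) = 0.9136
α & (ε | γ) = a·b on (0.8600, 0.9136) = 0.7857
α | δ = a + b − a·b on (0.8600, 0.2000) = 0.8880
~γ = 1 − 0.7600 = 0.2400
(α | δ) | ~γ = a + b − a·b on (0.8880, 0.2400) = 0.9149
(α & (ε | γ)) | ((α | δ) | ~γ) = a + b − a·b on (0.7857, 0.9149) = 0.9818

0.982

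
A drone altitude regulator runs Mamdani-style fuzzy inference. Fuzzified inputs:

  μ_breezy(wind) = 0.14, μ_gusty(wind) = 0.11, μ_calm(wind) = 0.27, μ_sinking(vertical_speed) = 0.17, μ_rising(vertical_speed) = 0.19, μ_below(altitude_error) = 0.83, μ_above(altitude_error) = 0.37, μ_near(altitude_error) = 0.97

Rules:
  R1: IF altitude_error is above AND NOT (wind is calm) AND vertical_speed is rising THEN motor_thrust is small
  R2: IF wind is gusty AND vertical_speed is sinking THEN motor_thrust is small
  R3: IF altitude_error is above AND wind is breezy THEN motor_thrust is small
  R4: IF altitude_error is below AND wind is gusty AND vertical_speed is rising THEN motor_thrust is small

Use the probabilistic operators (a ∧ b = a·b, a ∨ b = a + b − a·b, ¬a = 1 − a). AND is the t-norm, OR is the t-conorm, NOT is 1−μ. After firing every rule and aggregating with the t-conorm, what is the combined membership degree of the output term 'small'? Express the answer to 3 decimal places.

0.133

R1: above=0.37, ¬calm=1−0.27=0.73, rising=0.19; AND[a·b] → w = 0.0513
R2: gusty=0.11, sinking=0.17; AND[a·b] → w = 0.0187
R3: above=0.37, breezy=0.14; AND[a·b] → w = 0.0518
R4: below=0.83, gusty=0.11, rising=0.19; AND[a·b] → w = 0.0173
Rules with consequent 'small': {R1, R2, R3, R4} → strengths 0.0513, 0.0187, 0.0518, 0.0173
Aggregate via t-conorm [a + b − a·b]: 0.1326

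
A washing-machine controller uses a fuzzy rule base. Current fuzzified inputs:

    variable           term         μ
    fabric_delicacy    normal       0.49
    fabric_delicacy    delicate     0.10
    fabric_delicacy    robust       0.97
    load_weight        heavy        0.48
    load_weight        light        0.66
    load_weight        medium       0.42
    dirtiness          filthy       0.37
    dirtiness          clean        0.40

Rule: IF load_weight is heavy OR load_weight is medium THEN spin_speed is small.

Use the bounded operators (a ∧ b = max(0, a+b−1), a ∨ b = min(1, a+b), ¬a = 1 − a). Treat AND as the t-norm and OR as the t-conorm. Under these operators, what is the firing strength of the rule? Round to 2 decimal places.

0.90

firing strength: heavy=0.48, medium=0.42; OR[min(1, a+b)] → w = 0.90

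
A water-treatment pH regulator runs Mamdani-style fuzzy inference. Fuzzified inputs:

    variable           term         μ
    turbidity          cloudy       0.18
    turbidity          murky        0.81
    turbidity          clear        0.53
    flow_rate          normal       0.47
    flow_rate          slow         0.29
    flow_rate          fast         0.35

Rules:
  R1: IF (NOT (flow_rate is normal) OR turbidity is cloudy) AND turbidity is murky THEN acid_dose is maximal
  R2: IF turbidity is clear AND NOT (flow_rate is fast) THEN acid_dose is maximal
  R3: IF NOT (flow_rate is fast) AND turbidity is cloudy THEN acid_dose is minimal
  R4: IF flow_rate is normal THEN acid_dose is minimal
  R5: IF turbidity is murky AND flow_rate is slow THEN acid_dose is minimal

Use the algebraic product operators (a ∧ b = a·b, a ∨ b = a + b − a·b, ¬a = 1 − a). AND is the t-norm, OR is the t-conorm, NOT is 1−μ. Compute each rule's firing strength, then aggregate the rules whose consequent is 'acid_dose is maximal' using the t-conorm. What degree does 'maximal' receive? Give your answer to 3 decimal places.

0.671

R1: (¬normal=1−0.47=0.53 OR cloudy=0.18) = 0.6146; AND[a·b] with murky=0.81 → w = 0.4978
R2: clear=0.53, ¬fast=1−0.35=0.65; AND[a·b] → w = 0.3445
R3: ¬fast=1−0.35=0.65, cloudy=0.18; AND[a·b] → w = 0.1170
R4: normal=0.47 → w = 0.4700
R5: murky=0.81, slow=0.29; AND[a·b] → w = 0.2349
Rules with consequent 'maximal': {R1, R2} → strengths 0.4978, 0.3445
Aggregate via t-conorm [a + b − a·b]: 0.6708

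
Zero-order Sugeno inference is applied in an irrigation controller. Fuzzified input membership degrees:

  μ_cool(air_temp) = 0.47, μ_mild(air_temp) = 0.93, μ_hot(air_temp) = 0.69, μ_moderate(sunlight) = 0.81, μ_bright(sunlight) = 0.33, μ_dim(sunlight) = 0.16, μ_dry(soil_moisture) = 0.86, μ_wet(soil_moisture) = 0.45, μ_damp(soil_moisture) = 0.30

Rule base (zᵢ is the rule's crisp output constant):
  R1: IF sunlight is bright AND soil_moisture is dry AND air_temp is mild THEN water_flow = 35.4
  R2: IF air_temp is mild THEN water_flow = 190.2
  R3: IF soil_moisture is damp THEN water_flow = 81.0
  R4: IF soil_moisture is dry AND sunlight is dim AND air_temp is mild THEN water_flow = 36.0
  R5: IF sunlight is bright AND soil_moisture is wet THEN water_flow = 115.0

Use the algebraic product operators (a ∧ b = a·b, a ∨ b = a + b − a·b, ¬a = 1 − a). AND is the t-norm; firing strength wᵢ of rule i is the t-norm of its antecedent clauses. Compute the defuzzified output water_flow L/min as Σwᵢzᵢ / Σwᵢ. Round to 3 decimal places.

R1 (z=35.4): bright=0.33, dry=0.86, mild=0.93; AND[a·b] → w = 0.2639
R2 (z=190.2): mild=0.93 → w = 0.9300
R3 (z=81.0): damp=0.30 → w = 0.3000
R4 (z=36.0): dry=0.86, dim=0.16, mild=0.93; AND[a·b] → w = 0.1280
R5 (z=115.0): bright=0.33, wet=0.45; AND[a·b] → w = 0.1485
Weighted average = (0.2639·35.4 + 0.9300·190.2 + 0.3000·81.0 + 0.1280·36.0 + 0.1485·115.0) / (0.2639 + 0.9300 + 0.3000 + 0.1280 + 0.1485)
  = 232.2136 / 1.7704 = 131.164

131.164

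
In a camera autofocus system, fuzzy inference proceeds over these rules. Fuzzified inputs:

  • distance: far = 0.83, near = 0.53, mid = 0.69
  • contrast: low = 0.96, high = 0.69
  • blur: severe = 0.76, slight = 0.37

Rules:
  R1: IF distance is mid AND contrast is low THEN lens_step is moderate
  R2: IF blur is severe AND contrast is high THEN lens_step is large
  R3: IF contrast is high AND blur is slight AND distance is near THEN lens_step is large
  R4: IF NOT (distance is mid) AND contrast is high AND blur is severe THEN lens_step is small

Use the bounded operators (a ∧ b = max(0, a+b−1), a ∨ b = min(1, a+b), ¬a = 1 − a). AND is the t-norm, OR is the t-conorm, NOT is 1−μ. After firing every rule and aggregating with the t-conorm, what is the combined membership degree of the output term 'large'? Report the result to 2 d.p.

R1: mid=0.69, low=0.96; AND[max(0, a+b−1)] → w = 0.65
R2: severe=0.76, high=0.69; AND[max(0, a+b−1)] → w = 0.45
R3: high=0.69, slight=0.37, near=0.53; AND[max(0, a+b−1)] → w = 0.00
R4: ¬mid=1−0.69=0.31, high=0.69, severe=0.76; AND[max(0, a+b−1)] → w = 0.00
Rules with consequent 'large': {R2, R3} → strengths 0.45, 0.00
Aggregate via t-conorm [min(1, a+b)]: 0.45

0.45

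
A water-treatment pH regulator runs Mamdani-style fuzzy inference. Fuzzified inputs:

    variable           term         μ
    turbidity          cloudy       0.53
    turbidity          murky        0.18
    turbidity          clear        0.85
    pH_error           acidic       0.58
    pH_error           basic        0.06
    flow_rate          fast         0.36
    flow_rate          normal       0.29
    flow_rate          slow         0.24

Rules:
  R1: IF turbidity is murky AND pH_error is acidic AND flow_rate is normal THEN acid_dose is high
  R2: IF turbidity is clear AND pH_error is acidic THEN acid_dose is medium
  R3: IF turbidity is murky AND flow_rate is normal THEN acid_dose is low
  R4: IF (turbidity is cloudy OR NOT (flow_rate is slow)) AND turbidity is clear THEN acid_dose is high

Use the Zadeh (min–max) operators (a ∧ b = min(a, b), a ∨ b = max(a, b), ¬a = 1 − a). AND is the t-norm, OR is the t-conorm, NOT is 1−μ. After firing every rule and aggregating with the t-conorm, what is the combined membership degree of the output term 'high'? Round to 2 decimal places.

R1: murky=0.18, acidic=0.58, normal=0.29; AND[min(a, b)] → w = 0.18
R2: clear=0.85, acidic=0.58; AND[min(a, b)] → w = 0.58
R3: murky=0.18, normal=0.29; AND[min(a, b)] → w = 0.18
R4: (cloudy=0.53 OR ¬slow=1−0.24=0.76) = 0.76; AND[min(a, b)] with clear=0.85 → w = 0.76
Rules with consequent 'high': {R1, R4} → strengths 0.18, 0.76
Aggregate via t-conorm [max(a, b)]: 0.76

0.76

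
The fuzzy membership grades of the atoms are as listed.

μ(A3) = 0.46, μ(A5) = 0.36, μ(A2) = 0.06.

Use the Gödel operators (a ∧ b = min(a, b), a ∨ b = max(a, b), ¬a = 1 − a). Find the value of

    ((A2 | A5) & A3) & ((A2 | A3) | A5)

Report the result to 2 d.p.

0.36

A2 | A5 = max(a, b) on (0.06, 0.36) = 0.36
(A2 | A5) & A3 = min(a, b) on (0.36, 0.46) = 0.36
A2 | A3 = max(a, b) on (0.06, 0.46) = 0.46
(A2 | A3) | A5 = max(a, b) on (0.46, 0.36) = 0.46
((A2 | A5) & A3) & ((A2 | A3) | A5) = min(a, b) on (0.36, 0.46) = 0.36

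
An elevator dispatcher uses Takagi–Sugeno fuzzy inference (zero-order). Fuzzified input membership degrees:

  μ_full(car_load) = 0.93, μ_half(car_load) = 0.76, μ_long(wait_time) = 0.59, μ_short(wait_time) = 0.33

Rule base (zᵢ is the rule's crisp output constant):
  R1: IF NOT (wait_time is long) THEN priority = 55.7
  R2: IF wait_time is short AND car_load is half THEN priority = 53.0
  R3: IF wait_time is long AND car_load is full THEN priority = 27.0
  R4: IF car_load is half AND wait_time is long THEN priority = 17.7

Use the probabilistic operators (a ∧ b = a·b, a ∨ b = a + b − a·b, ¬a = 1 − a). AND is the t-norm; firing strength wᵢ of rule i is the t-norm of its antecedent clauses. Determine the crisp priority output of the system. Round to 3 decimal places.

R1 (z=55.7): ¬long=1−0.59=0.41 → w = 0.4100
R2 (z=53.0): short=0.33, half=0.76; AND[a·b] → w = 0.2508
R3 (z=27.0): long=0.59, full=0.93; AND[a·b] → w = 0.5487
R4 (z=17.7): half=0.76, long=0.59; AND[a·b] → w = 0.4484
Weighted average = (0.4100·55.7 + 0.2508·53.0 + 0.5487·27.0 + 0.4484·17.7) / (0.4100 + 0.2508 + 0.5487 + 0.4484)
  = 58.8810 / 1.6579 = 35.515

35.515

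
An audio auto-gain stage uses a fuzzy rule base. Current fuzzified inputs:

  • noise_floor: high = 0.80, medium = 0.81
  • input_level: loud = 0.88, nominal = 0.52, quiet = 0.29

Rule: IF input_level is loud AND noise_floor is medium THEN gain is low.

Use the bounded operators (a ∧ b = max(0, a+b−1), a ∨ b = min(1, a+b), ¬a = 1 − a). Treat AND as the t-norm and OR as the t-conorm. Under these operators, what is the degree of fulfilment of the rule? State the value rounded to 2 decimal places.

0.69

firing strength: loud=0.88, medium=0.81; AND[max(0, a+b−1)] → w = 0.69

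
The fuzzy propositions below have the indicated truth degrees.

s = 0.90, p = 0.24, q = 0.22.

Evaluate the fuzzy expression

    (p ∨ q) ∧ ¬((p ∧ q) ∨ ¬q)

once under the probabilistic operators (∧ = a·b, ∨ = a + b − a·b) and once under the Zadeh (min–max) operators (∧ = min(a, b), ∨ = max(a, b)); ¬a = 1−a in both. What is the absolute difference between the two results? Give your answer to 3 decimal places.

0.135

Under probabilistic:
  p ∨ q = a + b − a·b on (0.2400, 0.2200) = 0.4072
  p ∧ q = a·b on (0.2400, 0.2200) = 0.0528
  ¬q = 1 − 0.2200 = 0.7800
  (p ∧ q) ∨ ¬q = a + b − a·b on (0.0528, 0.7800) = 0.7916
  ¬((p ∧ q) ∨ ¬q) = 1 − 0.7916 = 0.2084
  (p ∨ q) ∧ ¬((p ∧ q) ∨ ¬q) = a·b on (0.4072, 0.2084) = 0.0849
  → value = 0.0849
Under Zadeh (min–max):
  p ∨ q = max(a, b) on (0.24, 0.22) = 0.24
  p ∧ q = min(a, b) on (0.24, 0.22) = 0.22
  ¬q = 1 − 0.22 = 0.78
  (p ∧ q) ∨ ¬q = max(a, b) on (0.22, 0.78) = 0.78
  ¬((p ∧ q) ∨ ¬q) = 1 − 0.78 = 0.22
  (p ∨ q) ∧ ¬((p ∧ q) ∨ ¬q) = min(a, b) on (0.24, 0.22) = 0.22
  → value = 0.2200
|0.0849 − 0.2200| = 0.135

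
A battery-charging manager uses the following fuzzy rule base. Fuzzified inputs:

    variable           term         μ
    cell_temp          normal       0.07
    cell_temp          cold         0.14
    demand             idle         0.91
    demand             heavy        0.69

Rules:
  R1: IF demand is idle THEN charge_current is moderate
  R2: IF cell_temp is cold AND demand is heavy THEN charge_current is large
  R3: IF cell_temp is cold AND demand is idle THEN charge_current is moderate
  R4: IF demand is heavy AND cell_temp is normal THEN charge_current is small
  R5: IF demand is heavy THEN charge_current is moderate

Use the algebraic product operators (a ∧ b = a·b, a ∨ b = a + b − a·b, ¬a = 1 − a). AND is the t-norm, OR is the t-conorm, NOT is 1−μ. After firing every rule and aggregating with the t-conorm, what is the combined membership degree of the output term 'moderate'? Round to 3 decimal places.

0.976

R1: idle=0.91 → w = 0.9100
R2: cold=0.14, heavy=0.69; AND[a·b] → w = 0.0966
R3: cold=0.14, idle=0.91; AND[a·b] → w = 0.1274
R4: heavy=0.69, normal=0.07; AND[a·b] → w = 0.0483
R5: heavy=0.69 → w = 0.6900
Rules with consequent 'moderate': {R1, R3, R5} → strengths 0.9100, 0.1274, 0.6900
Aggregate via t-conorm [a + b − a·b]: 0.9757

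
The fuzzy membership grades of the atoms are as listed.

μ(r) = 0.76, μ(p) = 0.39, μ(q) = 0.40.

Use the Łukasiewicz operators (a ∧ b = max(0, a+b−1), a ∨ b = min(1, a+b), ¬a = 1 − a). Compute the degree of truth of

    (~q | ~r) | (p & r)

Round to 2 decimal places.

~q = 1 − 0.40 = 0.60
~r = 1 − 0.76 = 0.24
~q | ~r = min(1, a+b) on (0.60, 0.24) = 0.84
p & r = max(0, a+b−1) on (0.39, 0.76) = 0.15
(~q | ~r) | (p & r) = min(1, a+b) on (0.84, 0.15) = 0.99

0.99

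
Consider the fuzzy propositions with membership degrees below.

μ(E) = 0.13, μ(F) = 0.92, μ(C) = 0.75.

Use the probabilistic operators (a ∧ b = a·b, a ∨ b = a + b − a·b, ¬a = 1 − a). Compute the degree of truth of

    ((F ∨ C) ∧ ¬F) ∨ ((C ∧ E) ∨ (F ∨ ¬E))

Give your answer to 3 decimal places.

0.991

F ∨ C = a + b − a·b on (0.9200, 0.7500) = 0.9800
¬F = 1 − 0.9200 = 0.0800
(F ∨ C) ∧ ¬F = a·b on (0.9800, 0.0800) = 0.0784
C ∧ E = a·b on (0.7500, 0.1300) = 0.0975
¬E = 1 − 0.1300 = 0.8700
F ∨ ¬E = a + b − a·b on (0.9200, 0.8700) = 0.9896
(C ∧ E) ∨ (F ∨ ¬E) = a + b − a·b on (0.0975, 0.9896) = 0.9906
((F ∨ C) ∧ ¬F) ∨ ((C ∧ E) ∨ (F ∨ ¬E)) = a + b − a·b on (0.0784, 0.9906) = 0.9913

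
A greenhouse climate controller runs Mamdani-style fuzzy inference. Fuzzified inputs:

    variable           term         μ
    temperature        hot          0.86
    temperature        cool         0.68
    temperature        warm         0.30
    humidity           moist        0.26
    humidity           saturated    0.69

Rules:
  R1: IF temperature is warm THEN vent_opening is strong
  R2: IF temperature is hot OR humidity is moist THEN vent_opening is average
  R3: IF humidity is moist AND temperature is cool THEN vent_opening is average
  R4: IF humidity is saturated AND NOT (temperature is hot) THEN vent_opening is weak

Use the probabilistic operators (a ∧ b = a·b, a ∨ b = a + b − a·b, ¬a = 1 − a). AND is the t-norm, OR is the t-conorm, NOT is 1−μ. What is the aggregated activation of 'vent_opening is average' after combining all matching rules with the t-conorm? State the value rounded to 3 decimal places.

0.915

R1: warm=0.30 → w = 0.3000
R2: hot=0.86, moist=0.26; OR[a + b − a·b] → w = 0.8964
R3: moist=0.26, cool=0.68; AND[a·b] → w = 0.1768
R4: saturated=0.69, ¬hot=1−0.86=0.14; AND[a·b] → w = 0.0966
Rules with consequent 'average': {R2, R3} → strengths 0.8964, 0.1768
Aggregate via t-conorm [a + b − a·b]: 0.9147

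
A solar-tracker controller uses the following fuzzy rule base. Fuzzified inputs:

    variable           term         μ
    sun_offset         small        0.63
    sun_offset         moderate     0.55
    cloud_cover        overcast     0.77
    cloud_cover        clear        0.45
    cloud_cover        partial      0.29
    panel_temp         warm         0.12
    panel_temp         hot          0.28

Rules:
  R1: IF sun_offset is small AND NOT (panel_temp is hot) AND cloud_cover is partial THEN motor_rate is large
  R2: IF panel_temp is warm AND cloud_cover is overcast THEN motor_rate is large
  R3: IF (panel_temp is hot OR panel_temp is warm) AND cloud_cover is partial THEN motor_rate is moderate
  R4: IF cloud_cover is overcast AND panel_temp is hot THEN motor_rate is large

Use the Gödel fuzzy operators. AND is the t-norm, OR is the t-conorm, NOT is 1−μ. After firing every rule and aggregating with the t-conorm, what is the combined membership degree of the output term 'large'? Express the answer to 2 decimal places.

R1: small=0.63, ¬hot=1−0.28=0.72, partial=0.29; AND[min(a, b)] → w = 0.29
R2: warm=0.12, overcast=0.77; AND[min(a, b)] → w = 0.12
R3: (hot=0.28 OR warm=0.12) = 0.28; AND[min(a, b)] with partial=0.29 → w = 0.28
R4: overcast=0.77, hot=0.28; AND[min(a, b)] → w = 0.28
Rules with consequent 'large': {R1, R2, R4} → strengths 0.29, 0.12, 0.28
Aggregate via t-conorm [max(a, b)]: 0.29

0.29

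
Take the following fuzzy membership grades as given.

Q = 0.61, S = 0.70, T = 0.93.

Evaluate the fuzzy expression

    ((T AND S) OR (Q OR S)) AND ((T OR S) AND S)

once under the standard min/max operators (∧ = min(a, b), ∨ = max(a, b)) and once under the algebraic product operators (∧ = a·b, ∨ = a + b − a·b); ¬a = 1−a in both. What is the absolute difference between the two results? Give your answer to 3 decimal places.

Under standard min/max:
  T AND S = min(a, b) on (0.93, 0.70) = 0.70
  Q OR S = max(a, b) on (0.61, 0.70) = 0.70
  (T AND S) OR (Q OR S) = max(a, b) on (0.70, 0.70) = 0.70
  T OR S = max(a, b) on (0.93, 0.70) = 0.93
  (T OR S) AND S = min(a, b) on (0.93, 0.70) = 0.70
  ((T AND S) OR (Q OR S)) AND ((T OR S) AND S) = min(a, b) on (0.70, 0.70) = 0.70
  → value = 0.7000
Under algebraic product:
  T AND S = a·b on (0.9300, 0.7000) = 0.6510
  Q OR S = a + b − a·b on (0.6100, 0.7000) = 0.8830
  (T AND S) OR (Q OR S) = a + b − a·b on (0.6510, 0.8830) = 0.9592
  T OR S = a + b − a·b on (0.9300, 0.7000) = 0.9790
  (T OR S) AND S = a·b on (0.9790, 0.7000) = 0.6853
  ((T AND S) OR (Q OR S)) AND ((T OR S) AND S) = a·b on (0.9592, 0.6853) = 0.6573
  → value = 0.6573
|0.7000 − 0.6573| = 0.043

0.043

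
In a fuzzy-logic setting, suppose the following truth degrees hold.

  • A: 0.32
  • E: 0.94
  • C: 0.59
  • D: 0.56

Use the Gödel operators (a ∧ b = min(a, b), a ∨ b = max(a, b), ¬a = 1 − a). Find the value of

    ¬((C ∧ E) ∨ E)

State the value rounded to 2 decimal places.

0.06

C ∧ E = min(a, b) on (0.59, 0.94) = 0.59
(C ∧ E) ∨ E = max(a, b) on (0.59, 0.94) = 0.94
¬((C ∧ E) ∨ E) = 1 − 0.94 = 0.06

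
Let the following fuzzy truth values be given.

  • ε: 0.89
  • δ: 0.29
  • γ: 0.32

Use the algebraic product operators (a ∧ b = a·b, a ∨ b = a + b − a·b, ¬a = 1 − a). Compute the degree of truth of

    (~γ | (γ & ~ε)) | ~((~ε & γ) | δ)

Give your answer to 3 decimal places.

0.903

~γ = 1 − 0.3200 = 0.6800
~ε = 1 − 0.8900 = 0.1100
γ & ~ε = a·b on (0.3200, 0.1100) = 0.0352
~γ | (γ & ~ε) = a + b − a·b on (0.6800, 0.0352) = 0.6913
~ε = 1 − 0.8900 = 0.1100
~ε & γ = a·b on (0.1100, 0.3200) = 0.0352
(~ε & γ) | δ = a + b − a·b on (0.0352, 0.2900) = 0.3150
~((~ε & γ) | δ) = 1 − 0.3150 = 0.6850
(~γ | (γ & ~ε)) | ~((~ε & γ) | δ) = a + b − a·b on (0.6913, 0.6850) = 0.9028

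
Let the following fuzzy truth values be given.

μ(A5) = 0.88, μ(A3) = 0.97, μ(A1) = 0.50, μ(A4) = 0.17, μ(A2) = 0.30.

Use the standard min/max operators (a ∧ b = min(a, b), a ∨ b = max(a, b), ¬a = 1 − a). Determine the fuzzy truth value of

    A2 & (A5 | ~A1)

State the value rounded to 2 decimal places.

0.30

~A1 = 1 − 0.50 = 0.50
A5 | ~A1 = max(a, b) on (0.88, 0.50) = 0.88
A2 & (A5 | ~A1) = min(a, b) on (0.30, 0.88) = 0.30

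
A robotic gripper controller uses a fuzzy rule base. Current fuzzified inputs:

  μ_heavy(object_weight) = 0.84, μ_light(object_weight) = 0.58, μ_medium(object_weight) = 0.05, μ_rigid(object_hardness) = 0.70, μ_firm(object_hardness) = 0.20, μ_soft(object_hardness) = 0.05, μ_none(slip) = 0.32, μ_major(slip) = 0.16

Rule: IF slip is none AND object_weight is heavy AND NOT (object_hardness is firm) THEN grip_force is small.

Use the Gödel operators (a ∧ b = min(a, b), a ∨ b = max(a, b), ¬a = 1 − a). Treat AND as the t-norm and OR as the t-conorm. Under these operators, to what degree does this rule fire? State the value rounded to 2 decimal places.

firing strength: none=0.32, heavy=0.84, ¬firm=1−0.20=0.80; AND[min(a, b)] → w = 0.32

0.32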